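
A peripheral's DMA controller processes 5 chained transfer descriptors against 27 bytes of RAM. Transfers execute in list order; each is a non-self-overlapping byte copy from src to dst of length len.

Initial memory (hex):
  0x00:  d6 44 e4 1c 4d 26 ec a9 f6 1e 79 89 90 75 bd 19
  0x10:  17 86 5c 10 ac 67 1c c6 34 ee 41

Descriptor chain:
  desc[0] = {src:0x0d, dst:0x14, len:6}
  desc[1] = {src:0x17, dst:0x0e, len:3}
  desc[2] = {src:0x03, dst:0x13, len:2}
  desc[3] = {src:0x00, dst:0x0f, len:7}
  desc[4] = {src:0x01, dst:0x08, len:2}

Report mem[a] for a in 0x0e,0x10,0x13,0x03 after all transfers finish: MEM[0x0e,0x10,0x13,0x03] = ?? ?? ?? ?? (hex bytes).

#0 dst[0x14+6] := {0x75,0xbd,0x19,0x17,0x86,0x5c}
#1 dst[0x0e+3] := {0x17,0x86,0x5c}
#2 dst[0x13+2] := {0x1c,0x4d}
#3 dst[0x0f+7] := {0xd6,0x44,0xe4,0x1c,0x4d,0x26,0xec}
#4 dst[0x08+2] := {0x44,0xe4}
query mem[0x0e]=0x17, mem[0x10]=0x44, mem[0x13]=0x4d, mem[0x03]=0x1c

MEM[0x0e,0x10,0x13,0x03] = 17 44 4d 1c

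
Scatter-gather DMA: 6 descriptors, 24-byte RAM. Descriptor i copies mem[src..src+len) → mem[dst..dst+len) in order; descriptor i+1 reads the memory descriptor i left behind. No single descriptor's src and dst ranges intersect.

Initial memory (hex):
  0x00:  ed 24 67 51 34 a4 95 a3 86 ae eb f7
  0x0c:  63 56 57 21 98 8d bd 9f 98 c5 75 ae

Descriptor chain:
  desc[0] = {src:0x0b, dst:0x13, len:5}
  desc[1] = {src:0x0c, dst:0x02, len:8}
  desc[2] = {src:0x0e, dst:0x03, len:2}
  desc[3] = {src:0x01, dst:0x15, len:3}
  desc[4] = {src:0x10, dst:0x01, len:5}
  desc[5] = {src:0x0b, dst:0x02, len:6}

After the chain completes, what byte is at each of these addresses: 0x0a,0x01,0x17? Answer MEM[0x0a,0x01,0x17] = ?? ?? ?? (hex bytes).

  after D0: wrote 5B at 0x13 = f763565721
  after D1: wrote 8B at 0x02 = 63565721988dbdf7
  after D2: wrote 2B at 0x03 = 5721
  after D3: wrote 3B at 0x15 = 246357
  after D4: wrote 5B at 0x01 = 988dbdf763
  after D5: wrote 6B at 0x02 = f76356572198
query mem[0x0a]=0xeb, mem[0x01]=0x98, mem[0x17]=0x57

MEM[0x0a,0x01,0x17] = eb 98 57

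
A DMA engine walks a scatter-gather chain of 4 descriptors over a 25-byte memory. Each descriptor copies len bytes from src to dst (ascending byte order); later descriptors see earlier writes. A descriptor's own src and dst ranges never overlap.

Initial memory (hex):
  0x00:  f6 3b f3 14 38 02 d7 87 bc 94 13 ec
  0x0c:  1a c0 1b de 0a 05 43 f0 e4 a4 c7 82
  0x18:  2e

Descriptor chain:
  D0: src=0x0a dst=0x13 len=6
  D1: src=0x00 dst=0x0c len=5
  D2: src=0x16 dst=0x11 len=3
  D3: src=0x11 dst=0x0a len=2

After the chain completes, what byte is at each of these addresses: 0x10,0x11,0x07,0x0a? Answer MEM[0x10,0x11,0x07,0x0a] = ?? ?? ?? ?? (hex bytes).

#0 dst[0x13+6] := {0x13,0xec,0x1a,0xc0,0x1b,0xde}
#1 dst[0x0c+5] := {0xf6,0x3b,0xf3,0x14,0x38}
#2 dst[0x11+3] := {0xc0,0x1b,0xde}
#3 dst[0x0a+2] := {0xc0,0x1b}
query mem[0x10]=0x38, mem[0x11]=0xc0, mem[0x07]=0x87, mem[0x0a]=0xc0

MEM[0x10,0x11,0x07,0x0a] = 38 c0 87 c0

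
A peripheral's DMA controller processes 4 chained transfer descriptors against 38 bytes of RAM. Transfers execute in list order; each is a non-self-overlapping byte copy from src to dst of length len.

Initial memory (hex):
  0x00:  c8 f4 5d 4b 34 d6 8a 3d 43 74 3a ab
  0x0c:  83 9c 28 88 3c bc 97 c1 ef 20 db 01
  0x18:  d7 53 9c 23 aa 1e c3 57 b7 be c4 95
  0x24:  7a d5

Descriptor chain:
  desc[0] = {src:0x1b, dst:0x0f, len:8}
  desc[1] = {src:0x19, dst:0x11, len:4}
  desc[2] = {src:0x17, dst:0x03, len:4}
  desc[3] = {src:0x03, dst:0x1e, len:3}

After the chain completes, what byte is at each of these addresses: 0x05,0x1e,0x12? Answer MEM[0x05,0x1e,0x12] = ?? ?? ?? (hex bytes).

MEM[0x05,0x1e,0x12] = 53 01 9c

D0: mem[0x0f..0x16] <- [23 aa 1e c3 57 b7 be c4]
D1: mem[0x11..0x14] <- [53 9c 23 aa]
D2: mem[0x03..0x06] <- [01 d7 53 9c]
D3: mem[0x1e..0x20] <- [01 d7 53]
query mem[0x05]=0x53, mem[0x1e]=0x01, mem[0x12]=0x9c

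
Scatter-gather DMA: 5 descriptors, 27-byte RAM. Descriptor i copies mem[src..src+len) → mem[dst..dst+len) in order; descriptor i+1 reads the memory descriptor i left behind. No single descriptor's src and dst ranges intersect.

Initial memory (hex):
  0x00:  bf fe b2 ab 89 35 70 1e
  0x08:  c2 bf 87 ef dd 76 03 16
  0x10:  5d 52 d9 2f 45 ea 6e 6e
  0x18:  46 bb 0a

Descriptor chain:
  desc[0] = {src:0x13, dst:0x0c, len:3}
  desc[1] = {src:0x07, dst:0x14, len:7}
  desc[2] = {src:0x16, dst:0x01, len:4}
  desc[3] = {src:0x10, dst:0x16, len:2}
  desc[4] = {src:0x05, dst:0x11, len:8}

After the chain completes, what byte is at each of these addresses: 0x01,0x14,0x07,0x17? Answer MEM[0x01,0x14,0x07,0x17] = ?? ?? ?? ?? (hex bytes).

MEM[0x01,0x14,0x07,0x17] = bf c2 1e ef

D0: mem[0x0c..0x0e] <- [2f 45 ea]
D1: mem[0x14..0x1a] <- [1e c2 bf 87 ef 2f 45]
D2: mem[0x01..0x04] <- [bf 87 ef 2f]
D3: mem[0x16..0x17] <- [5d 52]
D4: mem[0x11..0x18] <- [35 70 1e c2 bf 87 ef 2f]
query mem[0x01]=0xbf, mem[0x14]=0xc2, mem[0x07]=0x1e, mem[0x17]=0xef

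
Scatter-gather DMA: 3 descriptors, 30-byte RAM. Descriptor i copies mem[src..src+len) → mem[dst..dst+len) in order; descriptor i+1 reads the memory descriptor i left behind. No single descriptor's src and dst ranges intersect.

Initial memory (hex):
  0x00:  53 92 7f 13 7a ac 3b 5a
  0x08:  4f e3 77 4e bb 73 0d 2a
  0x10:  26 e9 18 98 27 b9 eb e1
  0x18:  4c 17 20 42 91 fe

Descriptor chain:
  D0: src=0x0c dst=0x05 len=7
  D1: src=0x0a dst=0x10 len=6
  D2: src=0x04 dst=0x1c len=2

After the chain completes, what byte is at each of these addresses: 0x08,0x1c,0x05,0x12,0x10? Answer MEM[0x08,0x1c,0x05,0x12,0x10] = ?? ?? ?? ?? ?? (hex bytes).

MEM[0x08,0x1c,0x05,0x12,0x10] = 2a 7a bb bb e9

  after D0: wrote 7B at 0x05 = bb730d2a26e918
  after D1: wrote 6B at 0x10 = e918bb730d2a
  after D2: wrote 2B at 0x1c = 7abb
query mem[0x08]=0x2a, mem[0x1c]=0x7a, mem[0x05]=0xbb, mem[0x12]=0xbb, mem[0x10]=0xe9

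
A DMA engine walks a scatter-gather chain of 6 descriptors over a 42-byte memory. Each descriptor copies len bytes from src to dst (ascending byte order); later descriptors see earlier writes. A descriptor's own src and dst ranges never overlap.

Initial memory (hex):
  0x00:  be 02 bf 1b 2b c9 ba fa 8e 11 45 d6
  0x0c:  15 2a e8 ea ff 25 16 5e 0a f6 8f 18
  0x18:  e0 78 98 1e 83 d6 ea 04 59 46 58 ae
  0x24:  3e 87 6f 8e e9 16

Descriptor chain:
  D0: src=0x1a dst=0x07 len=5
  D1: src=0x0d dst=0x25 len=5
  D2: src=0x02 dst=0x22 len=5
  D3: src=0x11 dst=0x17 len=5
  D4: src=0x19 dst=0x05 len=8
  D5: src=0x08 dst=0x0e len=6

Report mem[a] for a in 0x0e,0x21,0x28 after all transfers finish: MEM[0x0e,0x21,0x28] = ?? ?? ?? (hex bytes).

MEM[0x0e,0x21,0x28] = 83 46 ff

  after D0: wrote 5B at 0x07 = 981e83d6ea
  after D1: wrote 5B at 0x25 = 2ae8eaff25
  after D2: wrote 5B at 0x22 = bf1b2bc9ba
  after D3: wrote 5B at 0x17 = 25165e0af6
  after D4: wrote 8B at 0x05 = 5e0af683d6ea0459
  after D5: wrote 6B at 0x0e = 83d6ea04592a
query mem[0x0e]=0x83, mem[0x21]=0x46, mem[0x28]=0xff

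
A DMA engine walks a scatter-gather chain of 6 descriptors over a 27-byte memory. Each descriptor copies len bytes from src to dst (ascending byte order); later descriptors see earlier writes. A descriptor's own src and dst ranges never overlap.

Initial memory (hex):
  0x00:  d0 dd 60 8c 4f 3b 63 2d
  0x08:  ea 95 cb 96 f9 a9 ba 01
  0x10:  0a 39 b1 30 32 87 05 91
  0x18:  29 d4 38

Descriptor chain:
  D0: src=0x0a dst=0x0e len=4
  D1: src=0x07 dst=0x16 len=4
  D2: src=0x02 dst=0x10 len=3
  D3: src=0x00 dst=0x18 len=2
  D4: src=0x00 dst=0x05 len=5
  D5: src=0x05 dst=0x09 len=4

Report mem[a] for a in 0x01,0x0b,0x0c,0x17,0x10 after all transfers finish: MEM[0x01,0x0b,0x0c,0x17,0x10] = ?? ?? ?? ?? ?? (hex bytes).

#0 dst[0x0e+4] := {0xcb,0x96,0xf9,0xa9}
#1 dst[0x16+4] := {0x2d,0xea,0x95,0xcb}
#2 dst[0x10+3] := {0x60,0x8c,0x4f}
#3 dst[0x18+2] := {0xd0,0xdd}
#4 dst[0x05+5] := {0xd0,0xdd,0x60,0x8c,0x4f}
#5 dst[0x09+4] := {0xd0,0xdd,0x60,0x8c}
query mem[0x01]=0xdd, mem[0x0b]=0x60, mem[0x0c]=0x8c, mem[0x17]=0xea, mem[0x10]=0x60

MEM[0x01,0x0b,0x0c,0x17,0x10] = dd 60 8c ea 60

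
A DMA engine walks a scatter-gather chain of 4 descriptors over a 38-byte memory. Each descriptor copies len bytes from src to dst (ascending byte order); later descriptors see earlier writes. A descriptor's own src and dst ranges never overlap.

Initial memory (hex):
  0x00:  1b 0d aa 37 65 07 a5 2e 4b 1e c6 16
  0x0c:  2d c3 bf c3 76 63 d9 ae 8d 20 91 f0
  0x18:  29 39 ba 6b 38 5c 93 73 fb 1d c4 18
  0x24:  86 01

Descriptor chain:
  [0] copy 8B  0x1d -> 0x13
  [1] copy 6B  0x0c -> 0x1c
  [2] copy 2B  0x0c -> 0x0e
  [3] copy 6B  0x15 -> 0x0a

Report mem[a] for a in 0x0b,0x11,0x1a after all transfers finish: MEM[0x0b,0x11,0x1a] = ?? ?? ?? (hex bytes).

MEM[0x0b,0x11,0x1a] = fb 63 86

#0 dst[0x13+8] := {0x5c,0x93,0x73,0xfb,0x1d,0xc4,0x18,0x86}
#1 dst[0x1c+6] := {0x2d,0xc3,0xbf,0xc3,0x76,0x63}
#2 dst[0x0e+2] := {0x2d,0xc3}
#3 dst[0x0a+6] := {0x73,0xfb,0x1d,0xc4,0x18,0x86}
query mem[0x0b]=0xfb, mem[0x11]=0x63, mem[0x1a]=0x86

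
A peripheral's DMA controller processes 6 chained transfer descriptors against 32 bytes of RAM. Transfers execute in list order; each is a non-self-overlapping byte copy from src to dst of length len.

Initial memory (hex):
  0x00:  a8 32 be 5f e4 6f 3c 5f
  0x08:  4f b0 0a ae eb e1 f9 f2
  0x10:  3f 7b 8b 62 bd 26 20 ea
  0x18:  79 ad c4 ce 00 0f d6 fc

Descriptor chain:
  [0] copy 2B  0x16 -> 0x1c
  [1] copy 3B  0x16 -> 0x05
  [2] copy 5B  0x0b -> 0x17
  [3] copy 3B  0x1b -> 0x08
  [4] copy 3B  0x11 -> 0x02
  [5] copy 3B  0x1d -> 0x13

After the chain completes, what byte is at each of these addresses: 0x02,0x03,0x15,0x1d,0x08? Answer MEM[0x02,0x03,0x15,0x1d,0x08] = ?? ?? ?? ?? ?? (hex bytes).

  after D0: wrote 2B at 0x1c = 20ea
  after D1: wrote 3B at 0x05 = 20ea79
  after D2: wrote 5B at 0x17 = aeebe1f9f2
  after D3: wrote 3B at 0x08 = f220ea
  after D4: wrote 3B at 0x02 = 7b8b62
  after D5: wrote 3B at 0x13 = ead6fc
query mem[0x02]=0x7b, mem[0x03]=0x8b, mem[0x15]=0xfc, mem[0x1d]=0xea, mem[0x08]=0xf2

MEM[0x02,0x03,0x15,0x1d,0x08] = 7b 8b fc ea f2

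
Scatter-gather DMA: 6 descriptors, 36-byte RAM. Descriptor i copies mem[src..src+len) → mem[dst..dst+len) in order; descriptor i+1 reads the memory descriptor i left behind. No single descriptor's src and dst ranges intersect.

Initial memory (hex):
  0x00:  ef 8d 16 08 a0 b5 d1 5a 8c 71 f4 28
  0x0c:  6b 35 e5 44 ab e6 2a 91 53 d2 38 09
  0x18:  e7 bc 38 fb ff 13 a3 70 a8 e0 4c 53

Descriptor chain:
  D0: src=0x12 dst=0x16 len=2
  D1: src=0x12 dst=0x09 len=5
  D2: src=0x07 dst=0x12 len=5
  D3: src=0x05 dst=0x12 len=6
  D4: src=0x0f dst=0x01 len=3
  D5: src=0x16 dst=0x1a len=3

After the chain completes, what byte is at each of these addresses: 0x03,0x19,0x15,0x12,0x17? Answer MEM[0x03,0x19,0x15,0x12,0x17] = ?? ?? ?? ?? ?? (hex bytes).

  after D0: wrote 2B at 0x16 = 2a91
  after D1: wrote 5B at 0x09 = 2a9153d22a
  after D2: wrote 5B at 0x12 = 5a8c2a9153
  after D3: wrote 6B at 0x12 = b5d15a8c2a91
  after D4: wrote 3B at 0x01 = 44abe6
  after D5: wrote 3B at 0x1a = 2a91e7
query mem[0x03]=0xe6, mem[0x19]=0xbc, mem[0x15]=0x8c, mem[0x12]=0xb5, mem[0x17]=0x91

MEM[0x03,0x19,0x15,0x12,0x17] = e6 bc 8c b5 91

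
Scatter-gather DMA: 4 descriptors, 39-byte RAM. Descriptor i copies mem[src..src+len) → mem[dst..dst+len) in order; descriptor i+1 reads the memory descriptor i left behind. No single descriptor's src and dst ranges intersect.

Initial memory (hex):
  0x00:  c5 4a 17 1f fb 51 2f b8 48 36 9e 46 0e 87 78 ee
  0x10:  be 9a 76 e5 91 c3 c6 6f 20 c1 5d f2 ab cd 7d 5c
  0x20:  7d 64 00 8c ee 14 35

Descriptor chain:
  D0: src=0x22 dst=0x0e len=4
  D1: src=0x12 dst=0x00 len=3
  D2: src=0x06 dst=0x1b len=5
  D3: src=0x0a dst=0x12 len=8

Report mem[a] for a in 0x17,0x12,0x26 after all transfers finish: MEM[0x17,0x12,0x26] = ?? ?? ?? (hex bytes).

[0] 0x22->0x0e len=4 : 00 8c ee 14
[1] 0x12->0x00 len=3 : 76 e5 91
[2] 0x06->0x1b len=5 : 2f b8 48 36 9e
[3] 0x0a->0x12 len=8 : 9e 46 0e 87 00 8c ee 14
query mem[0x17]=0x8c, mem[0x12]=0x9e, mem[0x26]=0x35

MEM[0x17,0x12,0x26] = 8c 9e 35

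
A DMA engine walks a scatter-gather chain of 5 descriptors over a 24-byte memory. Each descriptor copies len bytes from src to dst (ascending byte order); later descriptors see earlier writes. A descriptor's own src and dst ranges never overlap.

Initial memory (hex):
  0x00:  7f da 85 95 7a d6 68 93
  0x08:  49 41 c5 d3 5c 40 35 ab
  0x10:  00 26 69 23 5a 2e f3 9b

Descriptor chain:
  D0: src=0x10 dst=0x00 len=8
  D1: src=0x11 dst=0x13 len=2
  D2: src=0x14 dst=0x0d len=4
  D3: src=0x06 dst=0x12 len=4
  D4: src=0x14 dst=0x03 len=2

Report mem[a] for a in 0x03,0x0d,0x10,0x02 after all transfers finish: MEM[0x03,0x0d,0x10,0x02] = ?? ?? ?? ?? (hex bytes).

MEM[0x03,0x0d,0x10,0x02] = 49 69 9b 69

[0] 0x10->0x00 len=8 : 00 26 69 23 5a 2e f3 9b
[1] 0x11->0x13 len=2 : 26 69
[2] 0x14->0x0d len=4 : 69 2e f3 9b
[3] 0x06->0x12 len=4 : f3 9b 49 41
[4] 0x14->0x03 len=2 : 49 41
query mem[0x03]=0x49, mem[0x0d]=0x69, mem[0x10]=0x9b, mem[0x02]=0x69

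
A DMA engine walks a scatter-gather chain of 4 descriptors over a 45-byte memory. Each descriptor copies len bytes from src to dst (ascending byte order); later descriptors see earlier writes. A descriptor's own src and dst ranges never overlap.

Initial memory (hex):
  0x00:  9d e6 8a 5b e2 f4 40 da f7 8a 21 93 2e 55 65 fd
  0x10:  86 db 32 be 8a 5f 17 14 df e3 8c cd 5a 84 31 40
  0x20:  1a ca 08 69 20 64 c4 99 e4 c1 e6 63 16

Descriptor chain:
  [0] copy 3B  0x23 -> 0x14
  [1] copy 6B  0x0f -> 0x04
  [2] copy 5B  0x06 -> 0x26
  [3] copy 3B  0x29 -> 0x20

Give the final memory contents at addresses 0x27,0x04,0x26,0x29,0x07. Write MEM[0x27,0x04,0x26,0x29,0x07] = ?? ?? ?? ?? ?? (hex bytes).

MEM[0x27,0x04,0x26,0x29,0x07] = 32 fd db 69 32

[0] 0x23->0x14 len=3 : 69 20 64
[1] 0x0f->0x04 len=6 : fd 86 db 32 be 69
[2] 0x06->0x26 len=5 : db 32 be 69 21
[3] 0x29->0x20 len=3 : 69 21 63
query mem[0x27]=0x32, mem[0x04]=0xfd, mem[0x26]=0xdb, mem[0x29]=0x69, mem[0x07]=0x32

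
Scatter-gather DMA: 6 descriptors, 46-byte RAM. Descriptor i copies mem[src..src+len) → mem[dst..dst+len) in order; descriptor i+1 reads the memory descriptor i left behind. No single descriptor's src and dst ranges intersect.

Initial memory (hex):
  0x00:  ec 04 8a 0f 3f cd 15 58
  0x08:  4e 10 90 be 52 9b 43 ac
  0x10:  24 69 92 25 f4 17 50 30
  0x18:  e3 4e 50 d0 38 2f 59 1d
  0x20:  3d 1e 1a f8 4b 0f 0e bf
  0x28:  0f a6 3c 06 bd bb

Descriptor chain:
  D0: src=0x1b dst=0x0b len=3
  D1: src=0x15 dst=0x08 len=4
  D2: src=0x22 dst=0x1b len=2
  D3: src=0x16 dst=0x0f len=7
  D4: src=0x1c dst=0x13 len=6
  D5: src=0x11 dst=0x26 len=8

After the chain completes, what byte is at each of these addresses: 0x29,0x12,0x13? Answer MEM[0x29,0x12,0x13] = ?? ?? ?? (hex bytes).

MEM[0x29,0x12,0x13] = 2f 4e f8

[0] 0x1b->0x0b len=3 : d0 38 2f
[1] 0x15->0x08 len=4 : 17 50 30 e3
[2] 0x22->0x1b len=2 : 1a f8
[3] 0x16->0x0f len=7 : 50 30 e3 4e 50 1a f8
[4] 0x1c->0x13 len=6 : f8 2f 59 1d 3d 1e
[5] 0x11->0x26 len=8 : e3 4e f8 2f 59 1d 3d 1e
query mem[0x29]=0x2f, mem[0x12]=0x4e, mem[0x13]=0xf8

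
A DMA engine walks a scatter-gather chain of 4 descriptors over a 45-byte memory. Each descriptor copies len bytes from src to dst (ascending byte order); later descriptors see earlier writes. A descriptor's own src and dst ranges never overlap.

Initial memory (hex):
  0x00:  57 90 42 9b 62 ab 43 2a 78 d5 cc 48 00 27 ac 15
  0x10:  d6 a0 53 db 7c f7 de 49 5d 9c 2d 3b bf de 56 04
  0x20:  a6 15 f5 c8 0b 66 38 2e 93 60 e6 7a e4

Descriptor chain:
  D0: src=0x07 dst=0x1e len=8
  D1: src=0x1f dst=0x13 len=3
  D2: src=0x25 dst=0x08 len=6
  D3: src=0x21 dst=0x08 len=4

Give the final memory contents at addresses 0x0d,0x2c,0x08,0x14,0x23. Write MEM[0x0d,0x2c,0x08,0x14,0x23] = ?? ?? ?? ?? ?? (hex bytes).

MEM[0x0d,0x2c,0x08,0x14,0x23] = e6 e4 cc d5 00

  after D0: wrote 8B at 0x1e = 2a78d5cc480027ac
  after D1: wrote 3B at 0x13 = 78d5cc
  after D2: wrote 6B at 0x08 = ac382e9360e6
  after D3: wrote 4B at 0x08 = cc480027
query mem[0x0d]=0xe6, mem[0x2c]=0xe4, mem[0x08]=0xcc, mem[0x14]=0xd5, mem[0x23]=0x00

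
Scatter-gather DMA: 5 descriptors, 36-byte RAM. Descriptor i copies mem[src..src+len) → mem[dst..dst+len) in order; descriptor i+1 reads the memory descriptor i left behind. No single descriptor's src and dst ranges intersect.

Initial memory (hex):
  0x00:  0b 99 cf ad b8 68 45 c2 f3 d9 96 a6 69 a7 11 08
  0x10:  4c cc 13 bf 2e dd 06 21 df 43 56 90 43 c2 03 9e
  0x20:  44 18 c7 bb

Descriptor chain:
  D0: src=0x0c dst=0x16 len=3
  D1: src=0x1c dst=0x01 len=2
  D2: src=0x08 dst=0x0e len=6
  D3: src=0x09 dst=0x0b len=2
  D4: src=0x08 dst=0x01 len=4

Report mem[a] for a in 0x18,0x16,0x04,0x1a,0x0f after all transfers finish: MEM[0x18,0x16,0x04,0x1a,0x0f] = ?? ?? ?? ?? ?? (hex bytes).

D0: mem[0x16..0x18] <- [69 a7 11]
D1: mem[0x01..0x02] <- [43 c2]
D2: mem[0x0e..0x13] <- [f3 d9 96 a6 69 a7]
D3: mem[0x0b..0x0c] <- [d9 96]
D4: mem[0x01..0x04] <- [f3 d9 96 d9]
query mem[0x18]=0x11, mem[0x16]=0x69, mem[0x04]=0xd9, mem[0x1a]=0x56, mem[0x0f]=0xd9

MEM[0x18,0x16,0x04,0x1a,0x0f] = 11 69 d9 56 d9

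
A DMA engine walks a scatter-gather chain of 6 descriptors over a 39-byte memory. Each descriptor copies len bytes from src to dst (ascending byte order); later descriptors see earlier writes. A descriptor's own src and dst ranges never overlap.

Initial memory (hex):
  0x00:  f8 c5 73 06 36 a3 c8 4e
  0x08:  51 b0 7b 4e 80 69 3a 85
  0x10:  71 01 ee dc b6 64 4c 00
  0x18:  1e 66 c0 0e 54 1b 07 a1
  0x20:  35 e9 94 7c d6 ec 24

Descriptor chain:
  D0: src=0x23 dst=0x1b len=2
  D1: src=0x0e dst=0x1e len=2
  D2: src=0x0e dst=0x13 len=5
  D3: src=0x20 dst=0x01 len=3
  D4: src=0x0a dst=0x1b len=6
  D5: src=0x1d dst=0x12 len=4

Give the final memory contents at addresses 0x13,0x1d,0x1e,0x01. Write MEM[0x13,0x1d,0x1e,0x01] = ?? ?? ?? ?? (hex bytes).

MEM[0x13,0x1d,0x1e,0x01] = 69 80 69 35

#0 dst[0x1b+2] := {0x7c,0xd6}
#1 dst[0x1e+2] := {0x3a,0x85}
#2 dst[0x13+5] := {0x3a,0x85,0x71,0x01,0xee}
#3 dst[0x01+3] := {0x35,0xe9,0x94}
#4 dst[0x1b+6] := {0x7b,0x4e,0x80,0x69,0x3a,0x85}
#5 dst[0x12+4] := {0x80,0x69,0x3a,0x85}
query mem[0x13]=0x69, mem[0x1d]=0x80, mem[0x1e]=0x69, mem[0x01]=0x35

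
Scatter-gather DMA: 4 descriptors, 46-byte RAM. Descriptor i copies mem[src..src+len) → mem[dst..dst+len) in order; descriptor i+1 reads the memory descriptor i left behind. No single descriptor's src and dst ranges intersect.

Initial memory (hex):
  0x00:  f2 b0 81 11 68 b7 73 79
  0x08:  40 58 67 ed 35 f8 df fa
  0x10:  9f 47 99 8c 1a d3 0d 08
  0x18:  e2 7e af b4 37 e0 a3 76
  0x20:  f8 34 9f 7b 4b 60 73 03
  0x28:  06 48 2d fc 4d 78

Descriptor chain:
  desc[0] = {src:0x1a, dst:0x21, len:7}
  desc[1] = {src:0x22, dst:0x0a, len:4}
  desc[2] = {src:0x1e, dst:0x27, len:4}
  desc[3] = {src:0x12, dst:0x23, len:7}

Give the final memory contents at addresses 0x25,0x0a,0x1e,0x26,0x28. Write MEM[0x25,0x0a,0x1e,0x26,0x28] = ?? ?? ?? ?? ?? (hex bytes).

  after D0: wrote 7B at 0x21 = afb437e0a376f8
  after D1: wrote 4B at 0x0a = b437e0a3
  after D2: wrote 4B at 0x27 = a376f8af
  after D3: wrote 7B at 0x23 = 998c1ad30d08e2
query mem[0x25]=0x1a, mem[0x0a]=0xb4, mem[0x1e]=0xa3, mem[0x26]=0xd3, mem[0x28]=0x08

MEM[0x25,0x0a,0x1e,0x26,0x28] = 1a b4 a3 d3 08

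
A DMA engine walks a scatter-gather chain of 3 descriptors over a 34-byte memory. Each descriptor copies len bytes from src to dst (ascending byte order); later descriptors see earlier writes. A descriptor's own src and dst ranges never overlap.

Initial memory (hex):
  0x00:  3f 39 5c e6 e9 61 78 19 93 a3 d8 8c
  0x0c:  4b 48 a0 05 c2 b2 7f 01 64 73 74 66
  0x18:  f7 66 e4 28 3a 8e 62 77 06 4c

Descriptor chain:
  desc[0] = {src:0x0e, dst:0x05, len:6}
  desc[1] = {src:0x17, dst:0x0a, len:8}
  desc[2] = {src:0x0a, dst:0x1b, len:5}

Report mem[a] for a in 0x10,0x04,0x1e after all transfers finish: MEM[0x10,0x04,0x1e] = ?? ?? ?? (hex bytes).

  after D0: wrote 6B at 0x05 = a005c2b27f01
  after D1: wrote 8B at 0x0a = 66f766e4283a8e62
  after D2: wrote 5B at 0x1b = 66f766e428
query mem[0x10]=0x8e, mem[0x04]=0xe9, mem[0x1e]=0xe4

MEM[0x10,0x04,0x1e] = 8e e9 e4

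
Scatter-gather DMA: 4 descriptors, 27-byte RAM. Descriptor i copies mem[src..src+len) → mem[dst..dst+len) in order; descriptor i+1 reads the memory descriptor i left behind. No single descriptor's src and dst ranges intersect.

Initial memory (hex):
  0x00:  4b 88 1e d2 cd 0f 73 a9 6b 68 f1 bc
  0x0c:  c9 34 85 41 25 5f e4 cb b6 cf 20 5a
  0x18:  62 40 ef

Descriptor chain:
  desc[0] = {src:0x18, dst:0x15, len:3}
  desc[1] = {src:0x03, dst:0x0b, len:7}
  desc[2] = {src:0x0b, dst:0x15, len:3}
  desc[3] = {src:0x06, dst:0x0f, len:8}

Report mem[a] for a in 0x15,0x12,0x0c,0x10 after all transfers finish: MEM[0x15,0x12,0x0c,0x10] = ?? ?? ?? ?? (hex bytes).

MEM[0x15,0x12,0x0c,0x10] = cd 68 cd a9

D0: mem[0x15..0x17] <- [62 40 ef]
D1: mem[0x0b..0x11] <- [d2 cd 0f 73 a9 6b 68]
D2: mem[0x15..0x17] <- [d2 cd 0f]
D3: mem[0x0f..0x16] <- [73 a9 6b 68 f1 d2 cd 0f]
query mem[0x15]=0xcd, mem[0x12]=0x68, mem[0x0c]=0xcd, mem[0x10]=0xa9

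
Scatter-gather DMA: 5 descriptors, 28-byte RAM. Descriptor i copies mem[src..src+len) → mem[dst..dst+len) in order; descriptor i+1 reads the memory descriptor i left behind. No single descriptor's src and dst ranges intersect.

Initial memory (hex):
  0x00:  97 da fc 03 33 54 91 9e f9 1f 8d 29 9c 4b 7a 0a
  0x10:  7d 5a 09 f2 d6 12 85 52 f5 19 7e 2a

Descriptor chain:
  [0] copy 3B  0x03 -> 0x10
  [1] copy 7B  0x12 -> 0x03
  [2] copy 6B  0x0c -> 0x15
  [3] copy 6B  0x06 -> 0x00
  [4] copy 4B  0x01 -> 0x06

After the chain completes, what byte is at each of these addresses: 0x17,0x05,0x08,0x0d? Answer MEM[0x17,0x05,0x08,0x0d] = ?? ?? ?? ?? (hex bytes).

[0] 0x03->0x10 len=3 : 03 33 54
[1] 0x12->0x03 len=7 : 54 f2 d6 12 85 52 f5
[2] 0x0c->0x15 len=6 : 9c 4b 7a 0a 03 33
[3] 0x06->0x00 len=6 : 12 85 52 f5 8d 29
[4] 0x01->0x06 len=4 : 85 52 f5 8d
query mem[0x17]=0x7a, mem[0x05]=0x29, mem[0x08]=0xf5, mem[0x0d]=0x4b

MEM[0x17,0x05,0x08,0x0d] = 7a 29 f5 4b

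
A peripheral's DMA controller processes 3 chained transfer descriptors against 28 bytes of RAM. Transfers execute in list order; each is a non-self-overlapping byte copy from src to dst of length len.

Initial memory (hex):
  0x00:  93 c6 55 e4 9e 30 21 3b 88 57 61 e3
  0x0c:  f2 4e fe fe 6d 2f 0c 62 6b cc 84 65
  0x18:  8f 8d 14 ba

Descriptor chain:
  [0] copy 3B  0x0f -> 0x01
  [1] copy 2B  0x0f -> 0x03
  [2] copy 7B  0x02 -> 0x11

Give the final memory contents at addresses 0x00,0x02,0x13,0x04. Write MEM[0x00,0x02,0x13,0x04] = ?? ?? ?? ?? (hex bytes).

MEM[0x00,0x02,0x13,0x04] = 93 6d 6d 6d

[0] 0x0f->0x01 len=3 : fe 6d 2f
[1] 0x0f->0x03 len=2 : fe 6d
[2] 0x02->0x11 len=7 : 6d fe 6d 30 21 3b 88
query mem[0x00]=0x93, mem[0x02]=0x6d, mem[0x13]=0x6d, mem[0x04]=0x6d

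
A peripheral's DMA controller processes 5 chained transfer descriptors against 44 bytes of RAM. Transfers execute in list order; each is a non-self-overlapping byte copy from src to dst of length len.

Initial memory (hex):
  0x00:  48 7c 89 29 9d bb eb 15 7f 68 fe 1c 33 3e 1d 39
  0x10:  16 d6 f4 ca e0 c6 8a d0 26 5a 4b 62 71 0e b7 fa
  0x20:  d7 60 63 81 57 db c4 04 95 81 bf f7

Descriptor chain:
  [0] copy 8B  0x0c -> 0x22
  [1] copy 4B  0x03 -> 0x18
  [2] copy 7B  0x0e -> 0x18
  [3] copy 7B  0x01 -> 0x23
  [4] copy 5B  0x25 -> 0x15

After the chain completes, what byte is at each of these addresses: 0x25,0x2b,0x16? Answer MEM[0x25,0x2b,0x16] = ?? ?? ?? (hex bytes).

#0 dst[0x22+8] := {0x33,0x3e,0x1d,0x39,0x16,0xd6,0xf4,0xca}
#1 dst[0x18+4] := {0x29,0x9d,0xbb,0xeb}
#2 dst[0x18+7] := {0x1d,0x39,0x16,0xd6,0xf4,0xca,0xe0}
#3 dst[0x23+7] := {0x7c,0x89,0x29,0x9d,0xbb,0xeb,0x15}
#4 dst[0x15+5] := {0x29,0x9d,0xbb,0xeb,0x15}
query mem[0x25]=0x29, mem[0x2b]=0xf7, mem[0x16]=0x9d

MEM[0x25,0x2b,0x16] = 29 f7 9d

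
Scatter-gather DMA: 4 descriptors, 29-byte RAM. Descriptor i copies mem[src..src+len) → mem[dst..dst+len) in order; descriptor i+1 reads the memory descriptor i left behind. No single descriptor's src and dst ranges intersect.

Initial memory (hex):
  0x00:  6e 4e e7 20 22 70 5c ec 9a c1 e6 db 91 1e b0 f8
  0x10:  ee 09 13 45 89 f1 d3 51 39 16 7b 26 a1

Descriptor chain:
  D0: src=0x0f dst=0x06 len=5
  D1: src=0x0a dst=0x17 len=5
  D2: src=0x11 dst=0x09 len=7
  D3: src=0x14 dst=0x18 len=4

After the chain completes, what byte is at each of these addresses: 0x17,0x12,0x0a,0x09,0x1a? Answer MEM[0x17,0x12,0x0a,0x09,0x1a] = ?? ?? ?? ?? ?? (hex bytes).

MEM[0x17,0x12,0x0a,0x09,0x1a] = 45 13 13 09 d3

  after D0: wrote 5B at 0x06 = f8ee091345
  after D1: wrote 5B at 0x17 = 45db911eb0
  after D2: wrote 7B at 0x09 = 09134589f1d345
  after D3: wrote 4B at 0x18 = 89f1d345
query mem[0x17]=0x45, mem[0x12]=0x13, mem[0x0a]=0x13, mem[0x09]=0x09, mem[0x1a]=0xd3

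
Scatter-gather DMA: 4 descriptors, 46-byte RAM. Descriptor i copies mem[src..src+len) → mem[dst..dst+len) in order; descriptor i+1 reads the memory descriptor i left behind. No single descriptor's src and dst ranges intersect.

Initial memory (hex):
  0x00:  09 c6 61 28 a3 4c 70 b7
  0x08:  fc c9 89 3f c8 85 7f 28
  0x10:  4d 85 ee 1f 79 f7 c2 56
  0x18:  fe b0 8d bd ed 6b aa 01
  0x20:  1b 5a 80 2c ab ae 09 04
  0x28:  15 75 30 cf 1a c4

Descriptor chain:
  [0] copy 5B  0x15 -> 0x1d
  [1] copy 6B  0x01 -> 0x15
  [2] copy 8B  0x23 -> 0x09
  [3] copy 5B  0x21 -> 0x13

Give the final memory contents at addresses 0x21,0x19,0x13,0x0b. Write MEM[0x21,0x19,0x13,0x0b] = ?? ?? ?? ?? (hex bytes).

MEM[0x21,0x19,0x13,0x0b] = b0 4c b0 ae

#0 dst[0x1d+5] := {0xf7,0xc2,0x56,0xfe,0xb0}
#1 dst[0x15+6] := {0xc6,0x61,0x28,0xa3,0x4c,0x70}
#2 dst[0x09+8] := {0x2c,0xab,0xae,0x09,0x04,0x15,0x75,0x30}
#3 dst[0x13+5] := {0xb0,0x80,0x2c,0xab,0xae}
query mem[0x21]=0xb0, mem[0x19]=0x4c, mem[0x13]=0xb0, mem[0x0b]=0xae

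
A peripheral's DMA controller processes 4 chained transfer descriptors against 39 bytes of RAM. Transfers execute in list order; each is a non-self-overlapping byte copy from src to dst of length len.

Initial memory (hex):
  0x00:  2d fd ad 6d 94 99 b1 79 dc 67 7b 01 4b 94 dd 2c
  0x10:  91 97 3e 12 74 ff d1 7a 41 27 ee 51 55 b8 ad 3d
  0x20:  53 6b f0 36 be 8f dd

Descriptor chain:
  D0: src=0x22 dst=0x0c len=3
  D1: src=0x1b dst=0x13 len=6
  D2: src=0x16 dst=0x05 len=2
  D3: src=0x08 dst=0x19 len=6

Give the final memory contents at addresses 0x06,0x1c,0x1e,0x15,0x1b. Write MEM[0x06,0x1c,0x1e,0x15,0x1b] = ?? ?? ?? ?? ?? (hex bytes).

MEM[0x06,0x1c,0x1e,0x15,0x1b] = 3d 01 36 b8 7b

#0 dst[0x0c+3] := {0xf0,0x36,0xbe}
#1 dst[0x13+6] := {0x51,0x55,0xb8,0xad,0x3d,0x53}
#2 dst[0x05+2] := {0xad,0x3d}
#3 dst[0x19+6] := {0xdc,0x67,0x7b,0x01,0xf0,0x36}
query mem[0x06]=0x3d, mem[0x1c]=0x01, mem[0x1e]=0x36, mem[0x15]=0xb8, mem[0x1b]=0x7b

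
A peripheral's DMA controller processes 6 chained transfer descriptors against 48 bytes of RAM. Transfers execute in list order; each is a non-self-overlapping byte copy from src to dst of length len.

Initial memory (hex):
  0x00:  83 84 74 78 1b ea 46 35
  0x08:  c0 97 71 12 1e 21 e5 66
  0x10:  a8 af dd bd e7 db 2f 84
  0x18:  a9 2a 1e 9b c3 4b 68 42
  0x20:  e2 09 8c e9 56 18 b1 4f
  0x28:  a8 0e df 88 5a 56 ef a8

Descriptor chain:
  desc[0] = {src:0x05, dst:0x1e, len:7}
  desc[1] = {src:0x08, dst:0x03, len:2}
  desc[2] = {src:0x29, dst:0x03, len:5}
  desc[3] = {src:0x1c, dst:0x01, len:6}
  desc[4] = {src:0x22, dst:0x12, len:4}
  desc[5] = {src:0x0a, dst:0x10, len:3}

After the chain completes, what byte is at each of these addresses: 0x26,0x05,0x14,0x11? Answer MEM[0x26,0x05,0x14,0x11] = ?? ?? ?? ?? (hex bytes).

[0] 0x05->0x1e len=7 : ea 46 35 c0 97 71 12
[1] 0x08->0x03 len=2 : c0 97
[2] 0x29->0x03 len=5 : 0e df 88 5a 56
[3] 0x1c->0x01 len=6 : c3 4b ea 46 35 c0
[4] 0x22->0x12 len=4 : 97 71 12 18
[5] 0x0a->0x10 len=3 : 71 12 1e
query mem[0x26]=0xb1, mem[0x05]=0x35, mem[0x14]=0x12, mem[0x11]=0x12

MEM[0x26,0x05,0x14,0x11] = b1 35 12 12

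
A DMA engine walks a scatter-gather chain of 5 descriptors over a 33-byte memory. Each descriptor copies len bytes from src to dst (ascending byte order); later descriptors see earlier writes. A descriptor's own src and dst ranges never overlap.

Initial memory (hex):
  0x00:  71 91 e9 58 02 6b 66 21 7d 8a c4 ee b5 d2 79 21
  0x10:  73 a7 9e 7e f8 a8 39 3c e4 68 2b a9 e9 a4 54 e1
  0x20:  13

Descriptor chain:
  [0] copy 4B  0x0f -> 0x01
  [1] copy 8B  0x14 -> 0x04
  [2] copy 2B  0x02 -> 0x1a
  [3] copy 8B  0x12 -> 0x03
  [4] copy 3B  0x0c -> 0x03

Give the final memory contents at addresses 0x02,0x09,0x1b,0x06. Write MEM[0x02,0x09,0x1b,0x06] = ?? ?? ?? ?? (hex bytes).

MEM[0x02,0x09,0x1b,0x06] = 73 e4 a7 a8

[0] 0x0f->0x01 len=4 : 21 73 a7 9e
[1] 0x14->0x04 len=8 : f8 a8 39 3c e4 68 2b a9
[2] 0x02->0x1a len=2 : 73 a7
[3] 0x12->0x03 len=8 : 9e 7e f8 a8 39 3c e4 68
[4] 0x0c->0x03 len=3 : b5 d2 79
query mem[0x02]=0x73, mem[0x09]=0xe4, mem[0x1b]=0xa7, mem[0x06]=0xa8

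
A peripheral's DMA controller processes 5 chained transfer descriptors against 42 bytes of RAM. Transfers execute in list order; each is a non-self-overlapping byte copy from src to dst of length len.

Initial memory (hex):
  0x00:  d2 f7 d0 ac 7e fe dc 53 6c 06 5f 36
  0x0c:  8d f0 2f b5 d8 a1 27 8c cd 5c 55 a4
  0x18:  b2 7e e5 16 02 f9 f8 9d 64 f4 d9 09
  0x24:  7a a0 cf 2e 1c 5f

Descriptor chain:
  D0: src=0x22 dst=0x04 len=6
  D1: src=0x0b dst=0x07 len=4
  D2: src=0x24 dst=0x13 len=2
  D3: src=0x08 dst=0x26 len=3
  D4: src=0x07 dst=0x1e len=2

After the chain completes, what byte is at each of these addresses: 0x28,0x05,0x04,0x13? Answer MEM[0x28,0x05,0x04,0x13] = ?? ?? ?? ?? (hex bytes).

D0: mem[0x04..0x09] <- [d9 09 7a a0 cf 2e]
D1: mem[0x07..0x0a] <- [36 8d f0 2f]
D2: mem[0x13..0x14] <- [7a a0]
D3: mem[0x26..0x28] <- [8d f0 2f]
D4: mem[0x1e..0x1f] <- [36 8d]
query mem[0x28]=0x2f, mem[0x05]=0x09, mem[0x04]=0xd9, mem[0x13]=0x7a

MEM[0x28,0x05,0x04,0x13] = 2f 09 d9 7a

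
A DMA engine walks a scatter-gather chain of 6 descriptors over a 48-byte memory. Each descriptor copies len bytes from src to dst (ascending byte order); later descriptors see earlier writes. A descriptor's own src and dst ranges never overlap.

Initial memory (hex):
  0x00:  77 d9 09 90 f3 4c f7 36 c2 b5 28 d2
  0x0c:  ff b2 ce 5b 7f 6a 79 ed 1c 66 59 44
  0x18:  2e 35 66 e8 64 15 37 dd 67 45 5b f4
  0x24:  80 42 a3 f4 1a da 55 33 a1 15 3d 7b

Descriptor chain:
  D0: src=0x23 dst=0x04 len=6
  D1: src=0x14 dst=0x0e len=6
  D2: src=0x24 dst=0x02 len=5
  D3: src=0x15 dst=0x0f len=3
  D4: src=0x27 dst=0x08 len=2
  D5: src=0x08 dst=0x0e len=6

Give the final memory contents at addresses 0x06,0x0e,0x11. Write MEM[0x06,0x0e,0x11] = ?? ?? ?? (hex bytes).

MEM[0x06,0x0e,0x11] = 1a f4 d2

  after D0: wrote 6B at 0x04 = f48042a3f41a
  after D1: wrote 6B at 0x0e = 1c6659442e35
  after D2: wrote 5B at 0x02 = 8042a3f41a
  after D3: wrote 3B at 0x0f = 665944
  after D4: wrote 2B at 0x08 = f41a
  after D5: wrote 6B at 0x0e = f41a28d2ffb2
query mem[0x06]=0x1a, mem[0x0e]=0xf4, mem[0x11]=0xd2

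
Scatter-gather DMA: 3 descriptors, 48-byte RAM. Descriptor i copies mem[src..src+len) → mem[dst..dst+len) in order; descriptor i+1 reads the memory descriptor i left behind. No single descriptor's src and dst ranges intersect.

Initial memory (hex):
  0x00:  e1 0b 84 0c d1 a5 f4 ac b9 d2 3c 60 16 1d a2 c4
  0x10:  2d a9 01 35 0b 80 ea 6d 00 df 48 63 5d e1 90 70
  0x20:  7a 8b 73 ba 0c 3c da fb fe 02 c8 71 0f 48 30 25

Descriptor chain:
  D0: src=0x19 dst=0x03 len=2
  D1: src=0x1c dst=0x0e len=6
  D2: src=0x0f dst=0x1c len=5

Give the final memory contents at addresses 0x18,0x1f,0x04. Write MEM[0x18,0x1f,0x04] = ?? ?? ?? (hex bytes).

MEM[0x18,0x1f,0x04] = 00 7a 48

  after D0: wrote 2B at 0x03 = df48
  after D1: wrote 6B at 0x0e = 5de190707a8b
  after D2: wrote 5B at 0x1c = e190707a8b
query mem[0x18]=0x00, mem[0x1f]=0x7a, mem[0x04]=0x48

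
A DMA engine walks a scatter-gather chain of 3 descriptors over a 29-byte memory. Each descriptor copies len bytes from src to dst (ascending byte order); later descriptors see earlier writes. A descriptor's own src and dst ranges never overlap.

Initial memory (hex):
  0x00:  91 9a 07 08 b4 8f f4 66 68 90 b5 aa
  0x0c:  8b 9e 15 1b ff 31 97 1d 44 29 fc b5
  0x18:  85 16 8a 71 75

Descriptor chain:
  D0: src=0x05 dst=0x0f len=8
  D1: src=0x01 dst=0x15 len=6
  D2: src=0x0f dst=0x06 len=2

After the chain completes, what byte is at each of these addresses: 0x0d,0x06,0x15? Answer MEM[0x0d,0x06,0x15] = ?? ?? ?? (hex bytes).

MEM[0x0d,0x06,0x15] = 9e 8f 9a

D0: mem[0x0f..0x16] <- [8f f4 66 68 90 b5 aa 8b]
D1: mem[0x15..0x1a] <- [9a 07 08 b4 8f f4]
D2: mem[0x06..0x07] <- [8f f4]
query mem[0x0d]=0x9e, mem[0x06]=0x8f, mem[0x15]=0x9a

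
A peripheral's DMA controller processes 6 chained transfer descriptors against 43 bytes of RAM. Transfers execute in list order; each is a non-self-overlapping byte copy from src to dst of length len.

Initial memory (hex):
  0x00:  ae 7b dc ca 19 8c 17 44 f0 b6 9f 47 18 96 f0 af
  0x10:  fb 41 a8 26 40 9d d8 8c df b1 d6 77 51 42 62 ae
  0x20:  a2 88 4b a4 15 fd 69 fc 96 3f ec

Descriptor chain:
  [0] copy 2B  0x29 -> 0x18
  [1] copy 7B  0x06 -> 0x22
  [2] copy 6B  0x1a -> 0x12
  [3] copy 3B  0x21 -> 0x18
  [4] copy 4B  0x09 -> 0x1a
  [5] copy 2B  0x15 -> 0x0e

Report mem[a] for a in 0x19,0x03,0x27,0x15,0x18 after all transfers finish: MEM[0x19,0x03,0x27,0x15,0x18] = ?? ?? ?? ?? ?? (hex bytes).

#0 dst[0x18+2] := {0x3f,0xec}
#1 dst[0x22+7] := {0x17,0x44,0xf0,0xb6,0x9f,0x47,0x18}
#2 dst[0x12+6] := {0xd6,0x77,0x51,0x42,0x62,0xae}
#3 dst[0x18+3] := {0x88,0x17,0x44}
#4 dst[0x1a+4] := {0xb6,0x9f,0x47,0x18}
#5 dst[0x0e+2] := {0x42,0x62}
query mem[0x19]=0x17, mem[0x03]=0xca, mem[0x27]=0x47, mem[0x15]=0x42, mem[0x18]=0x88

MEM[0x19,0x03,0x27,0x15,0x18] = 17 ca 47 42 88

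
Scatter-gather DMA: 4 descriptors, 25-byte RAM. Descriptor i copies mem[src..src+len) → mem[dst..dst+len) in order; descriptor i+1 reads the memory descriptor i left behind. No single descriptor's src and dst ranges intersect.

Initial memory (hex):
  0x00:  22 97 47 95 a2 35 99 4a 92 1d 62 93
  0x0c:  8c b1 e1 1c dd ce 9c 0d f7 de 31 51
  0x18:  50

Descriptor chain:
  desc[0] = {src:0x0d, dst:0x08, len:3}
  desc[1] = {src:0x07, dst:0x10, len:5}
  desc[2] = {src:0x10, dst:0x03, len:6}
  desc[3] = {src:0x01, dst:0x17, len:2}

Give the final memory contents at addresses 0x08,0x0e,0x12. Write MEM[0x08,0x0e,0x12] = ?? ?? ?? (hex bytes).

  after D0: wrote 3B at 0x08 = b1e11c
  after D1: wrote 5B at 0x10 = 4ab1e11c93
  after D2: wrote 6B at 0x03 = 4ab1e11c93de
  after D3: wrote 2B at 0x17 = 9747
query mem[0x08]=0xde, mem[0x0e]=0xe1, mem[0x12]=0xe1

MEM[0x08,0x0e,0x12] = de e1 e1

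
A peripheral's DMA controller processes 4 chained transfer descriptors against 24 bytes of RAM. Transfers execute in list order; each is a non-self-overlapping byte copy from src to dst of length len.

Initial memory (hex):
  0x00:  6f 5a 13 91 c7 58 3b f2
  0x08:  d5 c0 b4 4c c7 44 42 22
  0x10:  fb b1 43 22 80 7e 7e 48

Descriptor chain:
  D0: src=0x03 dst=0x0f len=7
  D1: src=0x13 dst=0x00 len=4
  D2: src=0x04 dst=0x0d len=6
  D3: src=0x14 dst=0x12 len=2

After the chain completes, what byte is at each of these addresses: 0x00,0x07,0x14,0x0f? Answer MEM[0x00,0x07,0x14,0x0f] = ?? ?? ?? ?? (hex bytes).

MEM[0x00,0x07,0x14,0x0f] = f2 f2 d5 3b

#0 dst[0x0f+7] := {0x91,0xc7,0x58,0x3b,0xf2,0xd5,0xc0}
#1 dst[0x00+4] := {0xf2,0xd5,0xc0,0x7e}
#2 dst[0x0d+6] := {0xc7,0x58,0x3b,0xf2,0xd5,0xc0}
#3 dst[0x12+2] := {0xd5,0xc0}
query mem[0x00]=0xf2, mem[0x07]=0xf2, mem[0x14]=0xd5, mem[0x0f]=0x3b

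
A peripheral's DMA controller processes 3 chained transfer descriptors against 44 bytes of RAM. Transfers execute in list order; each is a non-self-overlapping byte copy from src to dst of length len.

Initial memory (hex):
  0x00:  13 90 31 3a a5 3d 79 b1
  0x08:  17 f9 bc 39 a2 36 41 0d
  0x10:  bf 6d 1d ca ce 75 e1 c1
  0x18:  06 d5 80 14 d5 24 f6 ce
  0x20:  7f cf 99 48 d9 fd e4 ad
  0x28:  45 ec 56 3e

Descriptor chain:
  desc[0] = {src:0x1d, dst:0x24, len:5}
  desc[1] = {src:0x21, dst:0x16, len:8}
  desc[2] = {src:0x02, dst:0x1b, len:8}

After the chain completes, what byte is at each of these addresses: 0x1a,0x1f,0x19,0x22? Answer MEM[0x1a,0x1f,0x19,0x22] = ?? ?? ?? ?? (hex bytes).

[0] 0x1d->0x24 len=5 : 24 f6 ce 7f cf
[1] 0x21->0x16 len=8 : cf 99 48 24 f6 ce 7f cf
[2] 0x02->0x1b len=8 : 31 3a a5 3d 79 b1 17 f9
query mem[0x1a]=0xf6, mem[0x1f]=0x79, mem[0x19]=0x24, mem[0x22]=0xf9

MEM[0x1a,0x1f,0x19,0x22] = f6 79 24 f9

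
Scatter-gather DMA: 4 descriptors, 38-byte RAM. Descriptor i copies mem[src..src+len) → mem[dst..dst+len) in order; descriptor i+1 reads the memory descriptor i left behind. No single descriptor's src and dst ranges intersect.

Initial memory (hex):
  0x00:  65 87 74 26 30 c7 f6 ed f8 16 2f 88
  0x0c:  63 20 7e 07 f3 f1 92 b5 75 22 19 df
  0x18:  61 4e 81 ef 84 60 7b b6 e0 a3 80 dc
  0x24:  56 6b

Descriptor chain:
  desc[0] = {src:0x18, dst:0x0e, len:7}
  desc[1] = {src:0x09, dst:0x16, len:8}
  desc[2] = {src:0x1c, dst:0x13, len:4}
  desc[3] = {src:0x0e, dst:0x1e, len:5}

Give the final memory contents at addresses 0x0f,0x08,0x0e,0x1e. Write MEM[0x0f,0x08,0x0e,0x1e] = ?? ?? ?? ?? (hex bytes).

D0: mem[0x0e..0x14] <- [61 4e 81 ef 84 60 7b]
D1: mem[0x16..0x1d] <- [16 2f 88 63 20 61 4e 81]
D2: mem[0x13..0x16] <- [4e 81 7b b6]
D3: mem[0x1e..0x22] <- [61 4e 81 ef 84]
query mem[0x0f]=0x4e, mem[0x08]=0xf8, mem[0x0e]=0x61, mem[0x1e]=0x61

MEM[0x0f,0x08,0x0e,0x1e] = 4e f8 61 61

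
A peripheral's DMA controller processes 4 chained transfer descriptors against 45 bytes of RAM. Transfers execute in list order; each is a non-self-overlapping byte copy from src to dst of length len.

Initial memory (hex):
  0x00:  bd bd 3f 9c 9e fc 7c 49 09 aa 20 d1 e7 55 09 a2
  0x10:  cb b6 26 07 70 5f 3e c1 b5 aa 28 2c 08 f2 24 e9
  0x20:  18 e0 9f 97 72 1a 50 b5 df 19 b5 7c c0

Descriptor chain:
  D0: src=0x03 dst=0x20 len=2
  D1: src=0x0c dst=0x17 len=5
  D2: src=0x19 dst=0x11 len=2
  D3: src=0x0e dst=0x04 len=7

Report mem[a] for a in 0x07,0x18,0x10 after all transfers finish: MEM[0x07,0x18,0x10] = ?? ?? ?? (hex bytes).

D0: mem[0x20..0x21] <- [9c 9e]
D1: mem[0x17..0x1b] <- [e7 55 09 a2 cb]
D2: mem[0x11..0x12] <- [09 a2]
D3: mem[0x04..0x0a] <- [09 a2 cb 09 a2 07 70]
query mem[0x07]=0x09, mem[0x18]=0x55, mem[0x10]=0xcb

MEM[0x07,0x18,0x10] = 09 55 cb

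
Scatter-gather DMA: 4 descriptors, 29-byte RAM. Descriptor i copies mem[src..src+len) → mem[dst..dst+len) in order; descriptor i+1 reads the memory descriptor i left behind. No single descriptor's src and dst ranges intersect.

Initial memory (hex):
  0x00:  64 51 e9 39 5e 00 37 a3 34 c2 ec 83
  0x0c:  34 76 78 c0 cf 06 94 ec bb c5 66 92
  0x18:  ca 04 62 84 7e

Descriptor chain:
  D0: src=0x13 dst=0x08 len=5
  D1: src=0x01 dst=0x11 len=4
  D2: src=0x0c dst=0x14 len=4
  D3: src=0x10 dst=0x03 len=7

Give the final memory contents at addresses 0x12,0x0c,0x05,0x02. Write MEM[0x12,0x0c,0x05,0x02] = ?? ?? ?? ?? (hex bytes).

  after D0: wrote 5B at 0x08 = ecbbc56692
  after D1: wrote 4B at 0x11 = 51e9395e
  after D2: wrote 4B at 0x14 = 927678c0
  after D3: wrote 7B at 0x03 = cf51e939927678
query mem[0x12]=0xe9, mem[0x0c]=0x92, mem[0x05]=0xe9, mem[0x02]=0xe9

MEM[0x12,0x0c,0x05,0x02] = e9 92 e9 e9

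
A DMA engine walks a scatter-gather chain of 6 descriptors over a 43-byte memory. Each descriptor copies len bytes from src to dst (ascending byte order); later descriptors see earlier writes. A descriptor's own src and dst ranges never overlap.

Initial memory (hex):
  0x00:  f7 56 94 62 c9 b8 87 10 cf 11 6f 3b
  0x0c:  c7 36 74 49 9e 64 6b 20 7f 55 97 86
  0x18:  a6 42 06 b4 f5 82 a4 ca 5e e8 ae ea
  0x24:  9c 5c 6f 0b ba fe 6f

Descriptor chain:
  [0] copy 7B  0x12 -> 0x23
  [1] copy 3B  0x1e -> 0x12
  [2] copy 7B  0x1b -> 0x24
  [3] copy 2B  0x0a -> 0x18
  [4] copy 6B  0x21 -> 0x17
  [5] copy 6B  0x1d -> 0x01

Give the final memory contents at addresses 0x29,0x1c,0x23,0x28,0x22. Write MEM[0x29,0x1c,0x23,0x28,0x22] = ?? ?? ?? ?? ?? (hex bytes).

MEM[0x29,0x1c,0x23,0x28,0x22] = 5e 82 6b ca ae

#0 dst[0x23+7] := {0x6b,0x20,0x7f,0x55,0x97,0x86,0xa6}
#1 dst[0x12+3] := {0xa4,0xca,0x5e}
#2 dst[0x24+7] := {0xb4,0xf5,0x82,0xa4,0xca,0x5e,0xe8}
#3 dst[0x18+2] := {0x6f,0x3b}
#4 dst[0x17+6] := {0xe8,0xae,0x6b,0xb4,0xf5,0x82}
#5 dst[0x01+6] := {0x82,0xa4,0xca,0x5e,0xe8,0xae}
query mem[0x29]=0x5e, mem[0x1c]=0x82, mem[0x23]=0x6b, mem[0x28]=0xca, mem[0x22]=0xae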